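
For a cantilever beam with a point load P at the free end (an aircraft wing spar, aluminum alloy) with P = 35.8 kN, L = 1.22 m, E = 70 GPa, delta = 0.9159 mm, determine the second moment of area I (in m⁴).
Model: a cantilever beam with a point load P at the free end, so delta = (P·L^3) / (3·E·I).
Solve for I: I = (P·L^3) / (3·delta·E).
Convert to SI units:
  P = 35.8 kN = 35800 N
  E = 70 GPa = 7 × 10¹⁰ Pa
  delta = 0.9159 mm = 0.0009159 m
Substitute:
  I = (35800 × 1.22^3) / (3 × 0.0009159 × (7 × 10¹⁰))
  I = 0.000338 m⁴
Final answer: I = 0.000338 m⁴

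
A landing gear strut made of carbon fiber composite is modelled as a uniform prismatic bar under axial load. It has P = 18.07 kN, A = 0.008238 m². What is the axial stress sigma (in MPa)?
Model: a uniform prismatic bar under axial load, so sigma = P / A.
Convert to SI units:
  P = 18.07 kN = 18070 N
Substitute:
  sigma = 18070 / 0.008238
  sigma = 2.193 × 10⁶ Pa
Convert: sigma = 2.193 × 10⁶ Pa = 2.193 MPa
Final answer: sigma = 2.193 MPa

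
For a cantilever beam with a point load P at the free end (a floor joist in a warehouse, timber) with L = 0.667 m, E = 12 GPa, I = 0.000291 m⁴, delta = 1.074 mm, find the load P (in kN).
Model: a cantilever beam with a point load P at the free end, so delta = (P·L^3) / (3·E·I).
Solve for P: P = (3·delta·E·I) / L^3.
Convert to SI units:
  E = 12 GPa = 1.2 × 10¹⁰ Pa
  delta = 1.074 mm = 0.001074 m
Substitute:
  P = (3 × 0.001074 × (1.2 × 10¹⁰) × 0.000291) / 0.667^3
  P = 37920 N
Convert: P = 37920 N = 37.92 kN
Final answer: P = 37.92 kN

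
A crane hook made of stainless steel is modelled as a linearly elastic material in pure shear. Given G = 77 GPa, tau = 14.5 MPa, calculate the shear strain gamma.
Model: a linearly elastic material in pure shear, so tau = G·gamma.
Solve for gamma: gamma = tau / G.
Convert to SI units:
  G = 77 GPa = 7.7 × 10¹⁰ Pa
  tau = 14.5 MPa = 1.45 × 10⁷ Pa
Substitute:
  gamma = (1.45 × 10⁷) / (7.7 × 10¹⁰)
  gamma = 0.0001883
Final answer: gamma = 0.0001883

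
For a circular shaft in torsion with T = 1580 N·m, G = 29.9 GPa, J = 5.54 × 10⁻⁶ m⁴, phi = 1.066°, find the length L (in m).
Model: a circular shaft in torsion, so phi = (T·L) / (G·J).
Solve for L: L = (phi·G·J) / T.
Convert to SI units:
  G = 29.9 GPa = 2.99 × 10¹⁰ Pa
  phi = 1.066° = 0.01861 rad
Substitute:
  L = (0.01861 × (2.99 × 10¹⁰) × (5.54 × 10⁻⁶)) / 1580
  L = 1.951 m
Final answer: L = 1.951 m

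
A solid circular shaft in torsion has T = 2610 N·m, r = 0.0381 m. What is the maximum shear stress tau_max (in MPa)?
Model: a solid circular shaft in torsion, so tau_max = (2·T) / (π·r^3).
Substitute:
  tau_max = (2 × 2610) / (π × 0.0381^3)
  tau_max = 3.004 × 10⁷ Pa
Convert: tau_max = 3.004 × 10⁷ Pa = 30.04 MPa
Final answer: tau_max = 30.04 MPa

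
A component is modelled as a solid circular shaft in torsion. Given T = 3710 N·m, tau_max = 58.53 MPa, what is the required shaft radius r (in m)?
Model: a solid circular shaft in torsion, so tau_max = (2·T) / (π·r^3).
Solve for r: r = ((2·T) / (π·tau_max))^(1/3).
Convert to SI units:
  tau_max = 58.53 MPa = 5.853 × 10⁷ Pa
Substitute:
  r = ((2 × 3710) / (π × (5.853 × 10⁷)))^(1/3)
  r = 0.0343 m
Final answer: r = 0.0343 m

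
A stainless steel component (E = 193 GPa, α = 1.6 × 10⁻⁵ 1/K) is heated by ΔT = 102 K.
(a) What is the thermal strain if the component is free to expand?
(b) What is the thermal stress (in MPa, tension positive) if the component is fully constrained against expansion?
(a) Free thermal strain ε_th = α·ΔT = (1.6 × 10⁻⁵) × 102 = 0.001632
(b) Fully constrained, the expansion is suppressed, so σ = -E·α·ΔT. Convert E = 193 GPa = 1.93 × 10¹¹ Pa.
  σ = -(1.93 × 10¹¹) × (1.6 × 10⁻⁵) × 102 = -3.15 × 10⁸ Pa = -315 MPa (compressive)
Final answer: (a) ε_th = 0.001632, (b) σ = -315 MPa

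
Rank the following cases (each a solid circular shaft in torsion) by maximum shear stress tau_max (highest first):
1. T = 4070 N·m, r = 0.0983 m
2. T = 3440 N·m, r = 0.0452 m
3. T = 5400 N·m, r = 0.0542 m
Model: a solid circular shaft in torsion, so tau_max = (2·T) / (π·r^3) (SI units).
  Case 1: tau_max = (2 × 4070) / (π × 0.0983^3) = 2.728 × 10⁶ Pa = 2.728 MPa
  Case 2: tau_max = (2 × 3440) / (π × 0.0452^3) = 2.372 × 10⁷ Pa = 23.72 MPa
  Case 3: tau_max = (2 × 5400) / (π × 0.0542^3) = 2.159 × 10⁷ Pa = 21.59 MPa
Ordering: 23.72 MPa (case 2) > 21.59 MPa (case 3) > 2.728 MPa (case 1)
Final answer: 2, 3, 1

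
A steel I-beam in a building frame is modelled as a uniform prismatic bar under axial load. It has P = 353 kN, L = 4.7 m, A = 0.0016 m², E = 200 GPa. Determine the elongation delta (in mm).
Model: a uniform prismatic bar under axial load, so delta = (P·L) / (A·E).
Convert to SI units:
  P = 353 kN = 353000 N
  E = 200 GPa = 2 × 10¹¹ Pa
Substitute:
  delta = (353000 × 4.7) / (0.0016 × (2 × 10¹¹))
  delta = 0.005185 m
Convert: delta = 0.005185 m = 5.185 mm
Final answer: delta = 5.185 mm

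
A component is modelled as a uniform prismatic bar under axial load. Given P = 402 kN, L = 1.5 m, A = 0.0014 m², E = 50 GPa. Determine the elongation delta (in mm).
Model: a uniform prismatic bar under axial load, so delta = (P·L) / (A·E).
Convert to SI units:
  P = 402 kN = 402000 N
  E = 50 GPa = 5 × 10¹⁰ Pa
Substitute:
  delta = (402000 × 1.5) / (0.0014 × (5 × 10¹⁰))
  delta = 0.008614 m
Convert: delta = 0.008614 m = 8.614 mm
Final answer: delta = 8.614 mm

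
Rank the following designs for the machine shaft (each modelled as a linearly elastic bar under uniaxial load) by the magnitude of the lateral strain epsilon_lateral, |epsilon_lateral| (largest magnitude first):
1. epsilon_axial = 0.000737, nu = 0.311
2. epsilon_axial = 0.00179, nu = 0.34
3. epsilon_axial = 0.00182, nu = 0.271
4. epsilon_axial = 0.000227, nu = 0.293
Model: a linearly elastic bar under uniaxial load, so epsilon_lateral = -nu·epsilon_axial (SI units).
  Case 1: epsilon_lateral = -(0.311 × 0.000737) = -0.0002292
  Case 2: epsilon_lateral = -(0.34 × 0.00179) = -0.0006086
  Case 3: epsilon_lateral = -(0.271 × 0.00182) = -0.0004932
  Case 4: epsilon_lateral = -(0.293 × 0.000227) = -6.651 × 10⁻⁵
Ordering by |epsilon_lateral|: 0.0006086 (case 2) > 0.0004932 (case 3) > 0.0002292 (case 1) > 6.651 × 10⁻⁵ (case 4)
Final answer: 2, 3, 1, 4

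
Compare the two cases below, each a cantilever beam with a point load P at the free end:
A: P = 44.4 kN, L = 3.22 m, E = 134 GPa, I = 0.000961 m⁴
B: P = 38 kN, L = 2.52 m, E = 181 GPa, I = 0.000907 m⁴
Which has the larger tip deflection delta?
Model: a cantilever beam with a point load P at the free end, so delta = (P·L^3) / (3·E·I) (SI units).
  A: delta = (44400 × 3.22^3) / (3 × (1.34 × 10¹¹) × 0.000961) = 0.003837 m = 3.837 mm
  B: delta = (38000 × 2.52^3) / (3 × (1.81 × 10¹¹) × 0.000907) = 0.001235 m = 1.235 mm
3.837 mm > 1.235 mm, so A is larger.
Final answer: A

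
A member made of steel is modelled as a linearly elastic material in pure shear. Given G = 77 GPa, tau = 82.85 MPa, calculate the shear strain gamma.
Model: a linearly elastic material in pure shear, so tau = G·gamma.
Solve for gamma: gamma = tau / G.
Convert to SI units:
  G = 77 GPa = 7.7 × 10¹⁰ Pa
  tau = 82.85 MPa = 8.285 × 10⁷ Pa
Substitute:
  gamma = (8.285 × 10⁷) / (7.7 × 10¹⁰)
  gamma = 0.001076
Final answer: gamma = 0.001076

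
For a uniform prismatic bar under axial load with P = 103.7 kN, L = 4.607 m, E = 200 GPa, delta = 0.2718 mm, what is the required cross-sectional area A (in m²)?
Model: a uniform prismatic bar under axial load, so delta = (P·L) / (A·E).
Solve for A: A = (P·L) / (delta·E).
Convert to SI units:
  P = 103.7 kN = 103700 N
  E = 200 GPa = 2 × 10¹¹ Pa
  delta = 0.2718 mm = 0.0002718 m
Substitute:
  A = (103700 × 4.607) / (0.0002718 × (2 × 10¹¹))
  A = 0.008789 m²
Final answer: A = 0.008789 m²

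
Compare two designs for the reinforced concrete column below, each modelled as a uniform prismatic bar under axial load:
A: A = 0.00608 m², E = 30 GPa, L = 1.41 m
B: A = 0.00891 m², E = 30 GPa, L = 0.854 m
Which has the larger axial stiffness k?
Model: a uniform prismatic bar under axial load, so k = (A·E) / L (SI units).
  A: k = (0.00608 × (3 × 10¹⁰)) / 1.41 = 1.294 × 10⁸ N/m = 129.4 MN/m
  B: k = (0.00891 × (3 × 10¹⁰)) / 0.854 = 3.13 × 10⁸ N/m = 313 MN/m
313 MN/m > 129.4 MN/m, so B is larger.
Final answer: B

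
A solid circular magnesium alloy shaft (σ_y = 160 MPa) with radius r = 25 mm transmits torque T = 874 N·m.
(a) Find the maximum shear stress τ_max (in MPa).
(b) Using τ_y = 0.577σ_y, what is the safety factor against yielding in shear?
(a) For a solid circular shaft, τ_max = T·r/J with J = π·r^4/2, i.e. τ_max = 2·T / (π·r^3). Convert r = 25 mm = 0.025 m.
  τ_max = (2 × 874) / (π × 0.025^3) = 3.561 × 10⁷ Pa = 35.61 MPa
(b) τ_y = 0.577 × 160 = 92.32 MPa
  SF = τ_y/τ_max = 92.32 / 35.61 = 2.593
Final answer: (a) τ_max = 35.61 MPa, (b) SF = 2.593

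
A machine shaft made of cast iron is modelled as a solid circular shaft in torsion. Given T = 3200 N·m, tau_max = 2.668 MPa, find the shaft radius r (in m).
Model: a solid circular shaft in torsion, so tau_max = (2·T) / (π·r^3).
Solve for r: r = ((2·T) / (π·tau_max))^(1/3).
Convert to SI units:
  tau_max = 2.668 MPa = 2.668 × 10⁶ Pa
Substitute:
  r = ((2 × 3200) / (π × (2.668 × 10⁶)))^(1/3)
  r = 0.0914 m
Final answer: r = 0.0914 m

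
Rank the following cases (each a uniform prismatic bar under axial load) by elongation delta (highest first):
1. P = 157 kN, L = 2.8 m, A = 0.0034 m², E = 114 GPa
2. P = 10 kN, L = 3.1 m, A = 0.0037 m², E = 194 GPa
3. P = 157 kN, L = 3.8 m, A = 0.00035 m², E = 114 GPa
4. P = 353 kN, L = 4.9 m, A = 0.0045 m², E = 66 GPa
Model: a uniform prismatic bar under axial load, so delta = (P·L) / (A·E) (SI units).
  Case 1: delta = (157000 × 2.8) / (0.0034 × (1.14 × 10¹¹)) = 0.001134 m = 1.134 mm
  Case 2: delta = (10000 × 3.1) / (0.0037 × (1.94 × 10¹¹)) = 4.319 × 10⁻⁵ m = 0.04319 mm
  Case 3: delta = (157000 × 3.8) / (0.00035 × (1.14 × 10¹¹)) = 0.01495 m = 14.95 mm
  Case 4: delta = (353000 × 4.9) / (0.0045 × (6.6 × 10¹⁰)) = 0.005824 m = 5.824 mm
Ordering: 14.95 mm (case 3) > 5.824 mm (case 4) > 1.134 mm (case 1) > 0.04319 mm (case 2)
Final answer: 3, 4, 1, 2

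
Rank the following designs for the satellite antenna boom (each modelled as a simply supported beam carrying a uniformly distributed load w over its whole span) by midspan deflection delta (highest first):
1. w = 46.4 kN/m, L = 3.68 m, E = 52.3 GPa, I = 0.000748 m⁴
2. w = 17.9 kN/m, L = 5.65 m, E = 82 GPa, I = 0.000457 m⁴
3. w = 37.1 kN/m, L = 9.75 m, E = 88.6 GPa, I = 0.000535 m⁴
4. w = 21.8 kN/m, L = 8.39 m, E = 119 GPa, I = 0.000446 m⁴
Model: a simply supported beam carrying a uniformly distributed load w over its whole span, so delta = (5·w·L^4) / (384·E·I) (SI units).
  Case 1: delta = (5 × 46400 × 3.68^4) / (384 × (5.23 × 10¹⁰) × 0.000748) = 0.002832 m = 2.832 mm
  Case 2: delta = (5 × 17900 × 5.65^4) / (384 × (8.2 × 10¹⁰) × 0.000457) = 0.006338 m = 6.338 mm
  Case 3: delta = (5 × 37100 × 9.75^4) / (384 × (8.86 × 10¹⁰) × 0.000535) = 0.0921 m = 92.1 mm
  Case 4: delta = (5 × 21800 × 8.39^4) / (384 × (1.19 × 10¹¹) × 0.000446) = 0.0265 m = 26.5 mm
Ordering: 92.1 mm (case 3) > 26.5 mm (case 4) > 6.338 mm (case 2) > 2.832 mm (case 1)
Final answer: 3, 4, 2, 1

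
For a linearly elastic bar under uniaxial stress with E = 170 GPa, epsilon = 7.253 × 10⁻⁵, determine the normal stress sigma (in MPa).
Model: a linearly elastic bar under uniaxial stress, so epsilon = sigma / E.
Solve for sigma: sigma = epsilon·E.
Convert to SI units:
  E = 170 GPa = 1.7 × 10¹¹ Pa
Substitute:
  sigma = (7.253 × 10⁻⁵) × (1.7 × 10¹¹)
  sigma = 1.233 × 10⁷ Pa
Convert: sigma = 1.233 × 10⁷ Pa = 12.33 MPa
Final answer: sigma = 12.33 MPa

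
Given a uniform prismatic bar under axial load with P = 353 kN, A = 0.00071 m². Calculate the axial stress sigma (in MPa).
Model: a uniform prismatic bar under axial load, so sigma = P / A.
Convert to SI units:
  P = 353 kN = 353000 N
Substitute:
  sigma = 353000 / 0.00071
  sigma = 4.972 × 10⁸ Pa
Convert: sigma = 4.972 × 10⁸ Pa = 497.2 MPa
Final answer: sigma = 497.2 MPa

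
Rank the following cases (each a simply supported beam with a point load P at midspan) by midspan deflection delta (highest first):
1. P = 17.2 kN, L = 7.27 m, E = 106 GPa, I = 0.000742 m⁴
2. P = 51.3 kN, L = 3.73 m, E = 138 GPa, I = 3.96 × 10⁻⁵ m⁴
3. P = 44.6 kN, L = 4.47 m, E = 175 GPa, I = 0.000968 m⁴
Model: a simply supported beam with a point load P at midspan, so delta = (P·L^3) / (48·E·I) (SI units).
  Case 1: delta = (17200 × 7.27^3) / (48 × (1.06 × 10¹¹) × 0.000742) = 0.001751 m = 1.751 mm
  Case 2: delta = (51300 × 3.73^3) / (48 × (1.38 × 10¹¹) × (3.96 × 10⁻⁵)) = 0.01015 m = 10.15 mm
  Case 3: delta = (44600 × 4.47^3) / (48 × (1.75 × 10¹¹) × 0.000968) = 0.0004899 m = 0.4899 mm
Ordering: 10.15 mm (case 2) > 1.751 mm (case 1) > 0.4899 mm (case 3)
Final answer: 2, 1, 3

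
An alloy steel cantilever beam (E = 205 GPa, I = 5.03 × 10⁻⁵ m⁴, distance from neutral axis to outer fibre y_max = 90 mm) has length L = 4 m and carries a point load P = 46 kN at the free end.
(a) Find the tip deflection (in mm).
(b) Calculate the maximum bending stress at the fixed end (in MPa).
(a) Tip deflection of a cantilever with an end point load: δ = P·L^3 / (3·E·I). Convert P = 46 kN = 46000 N, E = 205 GPa = 2.05 × 10¹¹ Pa.
  δ = (46000 × 4^3) / (3 × (2.05 × 10¹¹) × (5.03 × 10⁻⁵)) = 0.09517 m = 95.17 mm
(b) Maximum bending moment at the fixed end: M = P·L = 46000 × 4 = 184000 N·m. Convert y_max = 90 mm = 0.09 m.
  σ = M·y_max / I = (184000 × 0.09) / (5.03 × 10⁻⁵) = 3.292 × 10⁸ Pa = 329.2 MPa
Final answer: (a) δ = 95.17 mm, (b) σ = 329.2 MPa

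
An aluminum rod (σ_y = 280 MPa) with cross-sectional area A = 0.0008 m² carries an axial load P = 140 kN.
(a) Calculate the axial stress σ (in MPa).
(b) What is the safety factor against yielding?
(a) Axial stress σ = P/A. Convert P = 140 kN = 140000 N.
  σ = 140000 / 0.0008 = 1.75 × 10⁸ Pa = 175 MPa
(b) Safety factor SF = σ_y/σ = 280 / 175 = 1.6
Final answer: (a) σ = 175 MPa, (b) SF = 1.6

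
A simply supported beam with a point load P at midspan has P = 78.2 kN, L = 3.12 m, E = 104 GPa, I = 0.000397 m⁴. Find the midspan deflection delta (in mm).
Model: a simply supported beam with a point load P at midspan, so delta = (P·L^3) / (48·E·I).
Convert to SI units:
  P = 78.2 kN = 78200 N
  E = 104 GPa = 1.04 × 10¹¹ Pa
Substitute:
  delta = (78200 × 3.12^3) / (48 × (1.04 × 10¹¹) × 0.000397)
  delta = 0.001198 m
Convert: delta = 0.001198 m = 1.198 mm
Final answer: delta = 1.198 mm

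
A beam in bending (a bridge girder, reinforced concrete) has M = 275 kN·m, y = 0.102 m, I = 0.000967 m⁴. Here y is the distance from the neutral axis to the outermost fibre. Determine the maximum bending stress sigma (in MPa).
Model: a beam in bending, so sigma = (M·y) / I.
Convert to SI units:
  M = 275 kN·m = 275000 N·m
Substitute:
  sigma = (275000 × 0.102) / 0.000967
  sigma = 2.901 × 10⁷ Pa
Convert: sigma = 2.901 × 10⁷ Pa = 29.01 MPa
Final answer: sigma = 29.01 MPa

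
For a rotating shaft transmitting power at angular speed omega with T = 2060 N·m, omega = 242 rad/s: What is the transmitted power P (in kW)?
Model: a rotating shaft transmitting power at angular speed omega, so P = T·omega.
Substitute:
  P = 2060 × 242
  P = 498500 W
Convert: P = 498500 W = 498.5 kW
Final answer: P = 498.5 kW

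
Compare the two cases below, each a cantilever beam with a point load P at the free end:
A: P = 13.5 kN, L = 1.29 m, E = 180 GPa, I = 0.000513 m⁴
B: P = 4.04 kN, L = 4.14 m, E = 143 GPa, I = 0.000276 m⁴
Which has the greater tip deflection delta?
Model: a cantilever beam with a point load P at the free end, so delta = (P·L^3) / (3·E·I) (SI units).
  A: delta = (13500 × 1.29^3) / (3 × (1.8 × 10¹¹) × 0.000513) = 0.0001046 m = 0.1046 mm
  B: delta = (4040 × 4.14^3) / (3 × (1.43 × 10¹¹) × 0.000276) = 0.002421 m = 2.421 mm
2.421 mm > 0.1046 mm, so B is larger.
Final answer: B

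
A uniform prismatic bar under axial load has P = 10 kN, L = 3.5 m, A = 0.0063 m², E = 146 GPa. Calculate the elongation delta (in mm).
Model: a uniform prismatic bar under axial load, so delta = (P·L) / (A·E).
Convert to SI units:
  P = 10 kN = 10000 N
  E = 146 GPa = 1.46 × 10¹¹ Pa
Substitute:
  delta = (10000 × 3.5) / (0.0063 × (1.46 × 10¹¹))
  delta = 3.805 × 10⁻⁵ m
Convert: delta = 3.805 × 10⁻⁵ m = 0.03805 mm
Final answer: delta = 0.03805 mm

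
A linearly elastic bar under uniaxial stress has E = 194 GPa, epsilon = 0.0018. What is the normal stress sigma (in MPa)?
Model: a linearly elastic bar under uniaxial stress, so sigma = E·epsilon.
Convert to SI units:
  E = 194 GPa = 1.94 × 10¹¹ Pa
Substitute:
  sigma = (1.94 × 10¹¹) × 0.0018
  sigma = 3.492 × 10⁸ Pa
Convert: sigma = 3.492 × 10⁸ Pa = 349.2 MPa
Final answer: sigma = 349.2 MPa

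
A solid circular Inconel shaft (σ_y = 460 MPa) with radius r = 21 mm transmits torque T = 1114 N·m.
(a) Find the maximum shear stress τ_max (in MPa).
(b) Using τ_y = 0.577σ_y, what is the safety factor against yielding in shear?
(a) For a solid circular shaft, τ_max = T·r/J with J = π·r^4/2, i.e. τ_max = 2·T / (π·r^3). Convert r = 21 mm = 0.021 m.
  τ_max = (2 × 1114) / (π × 0.021^3) = 7.658 × 10⁷ Pa = 76.58 MPa
(b) τ_y = 0.577 × 460 = 265.42 MPa
  SF = τ_y/τ_max = 265.42 / 76.58 = 3.466
Final answer: (a) τ_max = 76.58 MPa, (b) SF = 3.466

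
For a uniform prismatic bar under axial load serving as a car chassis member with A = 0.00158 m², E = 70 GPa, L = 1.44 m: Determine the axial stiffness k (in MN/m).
Model: a uniform prismatic bar under axial load, so k = (A·E) / L.
Convert to SI units:
  E = 70 GPa = 7 × 10¹⁰ Pa
Substitute:
  k = (0.00158 × (7 × 10¹⁰)) / 1.44
  k = 7.681 × 10⁷ N/m
Convert: k = 7.681 × 10⁷ N/m = 76.81 MN/m
Final answer: k = 76.81 MN/m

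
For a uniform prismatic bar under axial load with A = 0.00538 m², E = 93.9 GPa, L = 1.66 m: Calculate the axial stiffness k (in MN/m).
Model: a uniform prismatic bar under axial load, so k = (A·E) / L.
Convert to SI units:
  E = 93.9 GPa = 9.39 × 10¹⁰ Pa
Substitute:
  k = (0.00538 × (9.39 × 10¹⁰)) / 1.66
  k = 3.043 × 10⁸ N/m
Convert: k = 3.043 × 10⁸ N/m = 304.3 MN/m
Final answer: k = 304.3 MN/m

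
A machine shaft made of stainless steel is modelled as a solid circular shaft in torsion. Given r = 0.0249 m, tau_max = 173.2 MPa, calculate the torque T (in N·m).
Model: a solid circular shaft in torsion, so tau_max = (2·T) / (π·r^3).
Solve for T: T = (π·tau_max·r^3) / 2.
Convert to SI units:
  tau_max = 173.2 MPa = 1.732 × 10⁸ Pa
Substitute:
  T = (π × (1.732 × 10⁸) × 0.0249^3) / 2
  T = 4200 N·m
Final answer: T = 4200 N·m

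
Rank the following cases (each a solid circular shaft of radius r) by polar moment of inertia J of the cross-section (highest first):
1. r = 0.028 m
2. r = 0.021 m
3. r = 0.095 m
Model: a solid circular shaft of radius r, so J = (π·r^4) / 2 (SI units).
  Case 1: J = (π × 0.028^4) / 2 = 9.655 × 10⁻⁷ m⁴
  Case 2: J = (π × 0.021^4) / 2 = 3.055 × 10⁻⁷ m⁴
  Case 3: J = (π × 0.095^4) / 2 = 0.0001279 m⁴
Ordering: 0.0001279 m⁴ (case 3) > 9.655 × 10⁻⁷ m⁴ (case 1) > 3.055 × 10⁻⁷ m⁴ (case 2)
Final answer: 3, 1, 2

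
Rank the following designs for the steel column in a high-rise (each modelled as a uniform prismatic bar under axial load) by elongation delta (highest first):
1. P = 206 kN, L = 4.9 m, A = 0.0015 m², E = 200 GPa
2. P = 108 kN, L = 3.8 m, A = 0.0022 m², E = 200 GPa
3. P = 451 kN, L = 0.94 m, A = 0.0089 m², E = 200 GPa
Model: a uniform prismatic bar under axial load, so delta = (P·L) / (A·E) (SI units).
  Case 1: delta = (206000 × 4.9) / (0.0015 × (2 × 10¹¹)) = 0.003365 m = 3.365 mm
  Case 2: delta = (108000 × 3.8) / (0.0022 × (2 × 10¹¹)) = 0.0009327 m = 0.9327 mm
  Case 3: delta = (451000 × 0.94) / (0.0089 × (2 × 10¹¹)) = 0.0002382 m = 0.2382 mm
Ordering: 3.365 mm (case 1) > 0.9327 mm (case 2) > 0.2382 mm (case 3)
Final answer: 1, 2, 3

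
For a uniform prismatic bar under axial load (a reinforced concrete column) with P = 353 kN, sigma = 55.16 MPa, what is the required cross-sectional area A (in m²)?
Model: a uniform prismatic bar under axial load, so sigma = P / A.
Solve for A: A = P / sigma.
Convert to SI units:
  P = 353 kN = 353000 N
  sigma = 55.16 MPa = 5.516 × 10⁷ Pa
Substitute:
  A = 353000 / (5.516 × 10⁷)
  A = 0.0064 m²
Final answer: A = 0.0064 m²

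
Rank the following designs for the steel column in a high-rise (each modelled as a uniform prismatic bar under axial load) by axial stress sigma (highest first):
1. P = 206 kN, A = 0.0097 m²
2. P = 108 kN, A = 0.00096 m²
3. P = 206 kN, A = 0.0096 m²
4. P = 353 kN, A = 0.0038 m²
Model: a uniform prismatic bar under axial load, so sigma = P / A (SI units).
  Case 1: sigma = 206000 / 0.0097 = 2.124 × 10⁷ Pa = 21.24 MPa
  Case 2: sigma = 108000 / 0.00096 = 1.125 × 10⁸ Pa = 112.5 MPa
  Case 3: sigma = 206000 / 0.0096 = 2.146 × 10⁷ Pa = 21.46 MPa
  Case 4: sigma = 353000 / 0.0038 = 9.289 × 10⁷ Pa = 92.89 MPa
Ordering: 112.5 MPa (case 2) > 92.89 MPa (case 4) > 21.46 MPa (case 3) > 21.24 MPa (case 1)
Final answer: 2, 4, 3, 1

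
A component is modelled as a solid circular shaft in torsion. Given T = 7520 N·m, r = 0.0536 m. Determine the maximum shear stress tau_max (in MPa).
Model: a solid circular shaft in torsion, so tau_max = (2·T) / (π·r^3).
Substitute:
  tau_max = (2 × 7520) / (π × 0.0536^3)
  tau_max = 3.109 × 10⁷ Pa
Convert: tau_max = 3.109 × 10⁷ Pa = 31.09 MPa
Final answer: tau_max = 31.09 MPa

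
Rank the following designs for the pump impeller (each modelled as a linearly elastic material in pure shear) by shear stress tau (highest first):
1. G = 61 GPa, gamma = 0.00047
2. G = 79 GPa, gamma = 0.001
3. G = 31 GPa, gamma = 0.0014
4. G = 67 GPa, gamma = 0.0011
Model: a linearly elastic material in pure shear, so tau = G·gamma (SI units).
  Case 1: tau = (6.1 × 10¹⁰) × 0.00047 = 2.867 × 10⁷ Pa = 28.67 MPa
  Case 2: tau = (7.9 × 10¹⁰) × 0.001 = 7.9 × 10⁷ Pa = 79 MPa
  Case 3: tau = (3.1 × 10¹⁰) × 0.0014 = 4.34 × 10⁷ Pa = 43.4 MPa
  Case 4: tau = (6.7 × 10¹⁰) × 0.0011 = 7.37 × 10⁷ Pa = 73.7 MPa
Ordering: 79 MPa (case 2) > 73.7 MPa (case 4) > 43.4 MPa (case 3) > 28.67 MPa (case 1)
Final answer: 2, 4, 3, 1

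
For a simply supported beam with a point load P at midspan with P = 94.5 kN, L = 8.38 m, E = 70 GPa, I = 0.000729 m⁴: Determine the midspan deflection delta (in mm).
Model: a simply supported beam with a point load P at midspan, so delta = (P·L^3) / (48·E·I).
Convert to SI units:
  P = 94.5 kN = 94500 N
  E = 70 GPa = 7 × 10¹⁰ Pa
Substitute:
  delta = (94500 × 8.38^3) / (48 × (7 × 10¹⁰) × 0.000729)
  delta = 0.0227 m
Convert: delta = 0.0227 m = 22.7 mm
Final answer: delta = 22.7 mm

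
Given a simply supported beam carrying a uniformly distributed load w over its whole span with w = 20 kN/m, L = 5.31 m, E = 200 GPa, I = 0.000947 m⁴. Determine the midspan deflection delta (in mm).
Model: a simply supported beam carrying a uniformly distributed load w over its whole span, so delta = (5·w·L^4) / (384·E·I).
Convert to SI units:
  w = 20 kN/m = 20000 N/m
  E = 200 GPa = 2 × 10¹¹ Pa
Substitute:
  delta = (5 × 20000 × 5.31^4) / (384 × (2 × 10¹¹) × 0.000947)
  delta = 0.001093 m
Convert: delta = 0.001093 m = 1.093 mm
Final answer: delta = 1.093 mm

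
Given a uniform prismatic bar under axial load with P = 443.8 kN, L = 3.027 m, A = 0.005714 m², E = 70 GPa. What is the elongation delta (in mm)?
Model: a uniform prismatic bar under axial load, so delta = (P·L) / (A·E).
Convert to SI units:
  P = 443.8 kN = 443800 N
  E = 70 GPa = 7 × 10¹⁰ Pa
Substitute:
  delta = (443800 × 3.027) / (0.005714 × (7 × 10¹⁰))
  delta = 0.003359 m
Convert: delta = 0.003359 m = 3.359 mm
Final answer: delta = 3.359 mm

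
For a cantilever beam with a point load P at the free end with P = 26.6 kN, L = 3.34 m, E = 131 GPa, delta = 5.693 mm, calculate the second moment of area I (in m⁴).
Model: a cantilever beam with a point load P at the free end, so delta = (P·L^3) / (3·E·I).
Solve for I: I = (P·L^3) / (3·delta·E).
Convert to SI units:
  P = 26.6 kN = 26600 N
  E = 131 GPa = 1.31 × 10¹¹ Pa
  delta = 5.693 mm = 0.005693 m
Substitute:
  I = (26600 × 3.34^3) / (3 × 0.005693 × (1.31 × 10¹¹))
  I = 0.000443 m⁴
Final answer: I = 0.000443 m⁴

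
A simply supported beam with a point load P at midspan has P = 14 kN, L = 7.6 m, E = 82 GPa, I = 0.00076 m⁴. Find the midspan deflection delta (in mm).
Model: a simply supported beam with a point load P at midspan, so delta = (P·L^3) / (48·E·I).
Convert to SI units:
  P = 14 kN = 14000 N
  E = 82 GPa = 8.2 × 10¹⁰ Pa
Substitute:
  delta = (14000 × 7.6^3) / (48 × (8.2 × 10¹⁰) × 0.00076)
  delta = 0.002054 m
Convert: delta = 0.002054 m = 2.054 mm
Final answer: delta = 2.054 mm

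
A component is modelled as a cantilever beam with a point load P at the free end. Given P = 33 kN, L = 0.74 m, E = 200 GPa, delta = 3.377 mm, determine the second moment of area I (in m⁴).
Model: a cantilever beam with a point load P at the free end, so delta = (P·L^3) / (3·E·I).
Solve for I: I = (P·L^3) / (3·delta·E).
Convert to SI units:
  P = 33 kN = 33000 N
  E = 200 GPa = 2 × 10¹¹ Pa
  delta = 3.377 mm = 0.003377 m
Substitute:
  I = (33000 × 0.74^3) / (3 × 0.003377 × (2 × 10¹¹))
  I = 6.6 × 10⁻⁶ m⁴
Final answer: I = 6.6 × 10⁻⁶ m⁴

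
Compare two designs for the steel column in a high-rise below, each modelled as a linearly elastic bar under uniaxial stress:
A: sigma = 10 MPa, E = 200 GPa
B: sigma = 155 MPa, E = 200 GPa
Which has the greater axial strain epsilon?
Model: a linearly elastic bar under uniaxial stress, so epsilon = sigma / E (SI units).
  A: epsilon = (1 × 10⁷) / (2 × 10¹¹) = 5 × 10⁻⁵
  B: epsilon = (1.55 × 10⁸) / (2 × 10¹¹) = 0.000775
0.000775 > 5 × 10⁻⁵, so B is larger.
Final answer: B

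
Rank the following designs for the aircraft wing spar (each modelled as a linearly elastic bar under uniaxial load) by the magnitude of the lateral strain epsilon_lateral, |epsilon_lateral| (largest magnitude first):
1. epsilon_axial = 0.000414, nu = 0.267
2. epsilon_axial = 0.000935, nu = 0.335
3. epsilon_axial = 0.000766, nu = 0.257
Model: a linearly elastic bar under uniaxial load, so epsilon_lateral = -nu·epsilon_axial (SI units).
  Case 1: epsilon_lateral = -(0.267 × 0.000414) = -0.0001105
  Case 2: epsilon_lateral = -(0.335 × 0.000935) = -0.0003132
  Case 3: epsilon_lateral = -(0.257 × 0.000766) = -0.0001969
Ordering by |epsilon_lateral|: 0.0003132 (case 2) > 0.0001969 (case 3) > 0.0001105 (case 1)
Final answer: 2, 3, 1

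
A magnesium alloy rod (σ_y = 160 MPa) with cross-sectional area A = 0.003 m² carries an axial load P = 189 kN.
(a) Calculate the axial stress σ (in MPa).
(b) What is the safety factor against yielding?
(a) Axial stress σ = P/A. Convert P = 189 kN = 189000 N.
  σ = 189000 / 0.003 = 6.3 × 10⁷ Pa = 63 MPa
(b) Safety factor SF = σ_y/σ = 160 / 63 = 2.54
Final answer: (a) σ = 63 MPa, (b) SF = 2.54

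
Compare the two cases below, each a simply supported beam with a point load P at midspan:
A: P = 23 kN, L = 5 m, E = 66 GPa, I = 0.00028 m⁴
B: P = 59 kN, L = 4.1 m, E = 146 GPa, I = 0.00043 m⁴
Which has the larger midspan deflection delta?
Model: a simply supported beam with a point load P at midspan, so delta = (P·L^3) / (48·E·I) (SI units).
  A: delta = (23000 × 5^3) / (48 × (6.6 × 10¹⁰) × 0.00028) = 0.003241 m = 3.241 mm
  B: delta = (59000 × 4.1^3) / (48 × (1.46 × 10¹¹) × 0.00043) = 0.001349 m = 1.349 mm
3.241 mm > 1.349 mm, so A is larger.
Final answer: A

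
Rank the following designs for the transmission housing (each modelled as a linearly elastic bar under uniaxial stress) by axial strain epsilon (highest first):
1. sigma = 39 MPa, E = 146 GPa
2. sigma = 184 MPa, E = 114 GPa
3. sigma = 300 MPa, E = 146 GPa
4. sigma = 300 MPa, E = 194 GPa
Model: a linearly elastic bar under uniaxial stress, so epsilon = sigma / E (SI units).
  Case 1: epsilon = (3.9 × 10⁷) / (1.46 × 10¹¹) = 0.0002671
  Case 2: epsilon = (1.84 × 10⁸) / (1.14 × 10¹¹) = 0.001614
  Case 3: epsilon = (3 × 10⁸) / (1.46 × 10¹¹) = 0.002055
  Case 4: epsilon = (3 × 10⁸) / (1.94 × 10¹¹) = 0.001546
Ordering: 0.002055 (case 3) > 0.001614 (case 2) > 0.001546 (case 4) > 0.0002671 (case 1)
Final answer: 3, 2, 4, 1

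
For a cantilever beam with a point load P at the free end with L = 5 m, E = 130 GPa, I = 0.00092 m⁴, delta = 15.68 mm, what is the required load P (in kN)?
Model: a cantilever beam with a point load P at the free end, so delta = (P·L^3) / (3·E·I).
Solve for P: P = (3·delta·E·I) / L^3.
Convert to SI units:
  E = 130 GPa = 1.3 × 10¹¹ Pa
  delta = 15.68 mm = 0.01568 m
Substitute:
  P = (3 × 0.01568 × (1.3 × 10¹¹) × 0.00092) / 5^3
  P = 45010 N
Convert: P = 45010 N = 45.01 kN
Final answer: P = 45.01 kN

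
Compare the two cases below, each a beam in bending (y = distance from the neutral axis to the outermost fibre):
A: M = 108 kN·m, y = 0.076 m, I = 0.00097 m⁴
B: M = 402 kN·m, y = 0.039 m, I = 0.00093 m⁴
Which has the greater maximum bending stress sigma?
Model: a beam in bending (y = distance from the neutral axis to the outermost fibre), so sigma = (M·y) / I (SI units).
  A: sigma = (108000 × 0.076) / 0.00097 = 8.462 × 10⁶ Pa = 8.462 MPa
  B: sigma = (402000 × 0.039) / 0.00093 = 1.686 × 10⁷ Pa = 16.86 MPa
16.86 MPa > 8.462 MPa, so B is larger.
Final answer: B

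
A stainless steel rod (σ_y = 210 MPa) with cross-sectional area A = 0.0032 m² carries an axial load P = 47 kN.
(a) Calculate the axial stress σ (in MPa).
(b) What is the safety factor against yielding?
(a) Axial stress σ = P/A. Convert P = 47 kN = 47000 N.
  σ = 47000 / 0.0032 = 1.469 × 10⁷ Pa = 14.69 MPa
(b) Safety factor SF = σ_y/σ = 210 / 14.69 = 14.3
Final answer: (a) σ = 14.69 MPa, (b) SF = 14.3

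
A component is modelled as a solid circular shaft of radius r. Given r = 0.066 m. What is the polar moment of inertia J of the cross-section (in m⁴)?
Model: a solid circular shaft of radius r, so J = (π·r^4) / 2.
Substitute:
  J = (π × 0.066^4) / 2
  J = 2.981 × 10⁻⁵ m⁴
Final answer: J = 2.981 × 10⁻⁵ m⁴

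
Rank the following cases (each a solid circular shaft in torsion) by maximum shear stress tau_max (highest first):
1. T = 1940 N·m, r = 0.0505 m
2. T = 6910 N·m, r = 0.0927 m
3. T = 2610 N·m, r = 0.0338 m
Model: a solid circular shaft in torsion, so tau_max = (2·T) / (π·r^3) (SI units).
  Case 1: tau_max = (2 × 1940) / (π × 0.0505^3) = 9.59 × 10⁶ Pa = 9.59 MPa
  Case 2: tau_max = (2 × 6910) / (π × 0.0927^3) = 5.522 × 10⁶ Pa = 5.522 MPa
  Case 3: tau_max = (2 × 2610) / (π × 0.0338^3) = 4.303 × 10⁷ Pa = 43.03 MPa
Ordering: 43.03 MPa (case 3) > 9.59 MPa (case 1) > 5.522 MPa (case 2)
Final answer: 3, 1, 2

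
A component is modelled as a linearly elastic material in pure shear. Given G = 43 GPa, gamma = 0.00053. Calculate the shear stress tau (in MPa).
Model: a linearly elastic material in pure shear, so tau = G·gamma.
Convert to SI units:
  G = 43 GPa = 4.3 × 10¹⁰ Pa
Substitute:
  tau = (4.3 × 10¹⁰) × 0.00053
  tau = 2.279 × 10⁷ Pa
Convert: tau = 2.279 × 10⁷ Pa = 22.79 MPa
Final answer: tau = 22.79 MPa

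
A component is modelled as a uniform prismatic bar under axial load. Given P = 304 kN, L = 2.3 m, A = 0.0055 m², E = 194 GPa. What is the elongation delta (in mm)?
Model: a uniform prismatic bar under axial load, so delta = (P·L) / (A·E).
Convert to SI units:
  P = 304 kN = 304000 N
  E = 194 GPa = 1.94 × 10¹¹ Pa
Substitute:
  delta = (304000 × 2.3) / (0.0055 × (1.94 × 10¹¹))
  delta = 0.0006553 m
Convert: delta = 0.0006553 m = 0.6553 mm
Final answer: delta = 0.6553 mm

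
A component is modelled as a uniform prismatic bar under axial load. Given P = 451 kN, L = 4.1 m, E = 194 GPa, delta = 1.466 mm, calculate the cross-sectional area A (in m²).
Model: a uniform prismatic bar under axial load, so delta = (P·L) / (A·E).
Solve for A: A = (P·L) / (delta·E).
Convert to SI units:
  P = 451 kN = 451000 N
  E = 194 GPa = 1.94 × 10¹¹ Pa
  delta = 1.466 mm = 0.001466 m
Substitute:
  A = (451000 × 4.1) / (0.001466 × (1.94 × 10¹¹))
  A = 0.006502 m²
Final answer: A = 0.006502 m²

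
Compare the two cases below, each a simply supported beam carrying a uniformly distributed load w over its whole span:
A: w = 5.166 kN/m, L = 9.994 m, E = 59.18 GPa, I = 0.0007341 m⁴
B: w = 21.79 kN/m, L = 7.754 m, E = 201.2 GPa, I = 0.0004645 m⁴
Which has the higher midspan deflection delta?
Model: a simply supported beam carrying a uniformly distributed load w over its whole span, so delta = (5·w·L^4) / (384·E·I) (SI units).
  A: delta = (5 × 5166 × 9.994^4) / (384 × (5.918 × 10¹⁰) × 0.0007341) = 0.01545 m = 15.45 mm
  B: delta = (5 × 21790 × 7.754^4) / (384 × (2.012 × 10¹¹) × 0.0004645) = 0.01097 m = 10.97 mm
15.45 mm > 10.97 mm, so A is larger.
Final answer: A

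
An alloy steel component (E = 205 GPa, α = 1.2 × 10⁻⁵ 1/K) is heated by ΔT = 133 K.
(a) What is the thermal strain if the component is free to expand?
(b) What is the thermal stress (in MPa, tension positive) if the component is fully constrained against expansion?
(a) Free thermal strain ε_th = α·ΔT = (1.2 × 10⁻⁵) × 133 = 0.001596
(b) Fully constrained, the expansion is suppressed, so σ = -E·α·ΔT. Convert E = 205 GPa = 2.05 × 10¹¹ Pa.
  σ = -(2.05 × 10¹¹) × (1.2 × 10⁻⁵) × 133 = -3.272 × 10⁸ Pa = -327.2 MPa (compressive)
Final answer: (a) ε_th = 0.001596, (b) σ = -327.2 MPa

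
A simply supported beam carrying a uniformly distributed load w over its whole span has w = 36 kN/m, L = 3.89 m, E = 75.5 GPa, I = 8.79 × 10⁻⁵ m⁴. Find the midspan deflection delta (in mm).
Model: a simply supported beam carrying a uniformly distributed load w over its whole span, so delta = (5·w·L^4) / (384·E·I).
Convert to SI units:
  w = 36 kN/m = 36000 N/m
  E = 75.5 GPa = 7.55 × 10¹⁰ Pa
Substitute:
  delta = (5 × 36000 × 3.89^4) / (384 × (7.55 × 10¹⁰) × (8.79 × 10⁻⁵))
  delta = 0.01617 m
Convert: delta = 0.01617 m = 16.17 mm
Final answer: delta = 16.17 mm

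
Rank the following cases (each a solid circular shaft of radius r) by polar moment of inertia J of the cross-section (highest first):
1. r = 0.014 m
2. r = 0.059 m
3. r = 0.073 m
Model: a solid circular shaft of radius r, so J = (π·r^4) / 2 (SI units).
  Case 1: J = (π × 0.014^4) / 2 = 6.034 × 10⁻⁸ m⁴
  Case 2: J = (π × 0.059^4) / 2 = 1.903 × 10⁻⁵ m⁴
  Case 3: J = (π × 0.073^4) / 2 = 4.461 × 10⁻⁵ m⁴
Ordering: 4.461 × 10⁻⁵ m⁴ (case 3) > 1.903 × 10⁻⁵ m⁴ (case 2) > 6.034 × 10⁻⁸ m⁴ (case 1)
Final answer: 3, 2, 1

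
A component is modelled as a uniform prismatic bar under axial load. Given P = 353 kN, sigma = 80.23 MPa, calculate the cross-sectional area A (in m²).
Model: a uniform prismatic bar under axial load, so sigma = P / A.
Solve for A: A = P / sigma.
Convert to SI units:
  P = 353 kN = 353000 N
  sigma = 80.23 MPa = 8.023 × 10⁷ Pa
Substitute:
  A = 353000 / (8.023 × 10⁷)
  A = 0.0044 m²
Final answer: A = 0.0044 m²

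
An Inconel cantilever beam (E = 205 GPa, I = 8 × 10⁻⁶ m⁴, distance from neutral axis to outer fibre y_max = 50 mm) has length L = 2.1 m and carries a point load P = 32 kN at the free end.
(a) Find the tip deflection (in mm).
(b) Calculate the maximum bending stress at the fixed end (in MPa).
(a) Tip deflection of a cantilever with an end point load: δ = P·L^3 / (3·E·I). Convert P = 32 kN = 32000 N, E = 205 GPa = 2.05 × 10¹¹ Pa.
  δ = (32000 × 2.1^3) / (3 × (2.05 × 10¹¹) × (8 × 10⁻⁶)) = 0.06023 m = 60.23 mm
(b) Maximum bending moment at the fixed end: M = P·L = 32000 × 2.1 = 67200 N·m. Convert y_max = 50 mm = 0.05 m.
  σ = M·y_max / I = (67200 × 0.05) / (8 × 10⁻⁶) = 4.2 × 10⁸ Pa = 420 MPa
Final answer: (a) δ = 60.23 mm, (b) σ = 420 MPa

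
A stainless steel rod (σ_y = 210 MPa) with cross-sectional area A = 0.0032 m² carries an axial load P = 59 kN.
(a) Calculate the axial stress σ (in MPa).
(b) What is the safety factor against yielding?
(a) Axial stress σ = P/A. Convert P = 59 kN = 59000 N.
  σ = 59000 / 0.0032 = 1.844 × 10⁷ Pa = 18.44 MPa
(b) Safety factor SF = σ_y/σ = 210 / 18.44 = 11.39
Final answer: (a) σ = 18.44 MPa, (b) SF = 11.39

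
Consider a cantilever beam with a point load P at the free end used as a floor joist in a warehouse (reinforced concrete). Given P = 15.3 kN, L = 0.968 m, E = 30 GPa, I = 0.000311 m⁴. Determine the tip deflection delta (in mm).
Model: a cantilever beam with a point load P at the free end, so delta = (P·L^3) / (3·E·I).
Convert to SI units:
  P = 15.3 kN = 15300 N
  E = 30 GPa = 3 × 10¹⁰ Pa
Substitute:
  delta = (15300 × 0.968^3) / (3 × (3 × 10¹⁰) × 0.000311)
  delta = 0.0004958 m
Convert: delta = 0.0004958 m = 0.4958 mm
Final answer: delta = 0.4958 mm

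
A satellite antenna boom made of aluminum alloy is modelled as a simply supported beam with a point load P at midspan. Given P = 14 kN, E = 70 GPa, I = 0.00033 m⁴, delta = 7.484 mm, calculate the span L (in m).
Model: a simply supported beam with a point load P at midspan, so delta = (P·L^3) / (48·E·I).
Solve for L: L = ((48·delta·E·I) / P)^(1/3).
Convert to SI units:
  P = 14 kN = 14000 N
  E = 70 GPa = 7 × 10¹⁰ Pa
  delta = 7.484 mm = 0.007484 m
Substitute:
  L = ((48 × 0.007484 × (7 × 10¹⁰) × 0.00033) / 14000)^(1/3)
  L = 8.4 m
Final answer: L = 8.4 m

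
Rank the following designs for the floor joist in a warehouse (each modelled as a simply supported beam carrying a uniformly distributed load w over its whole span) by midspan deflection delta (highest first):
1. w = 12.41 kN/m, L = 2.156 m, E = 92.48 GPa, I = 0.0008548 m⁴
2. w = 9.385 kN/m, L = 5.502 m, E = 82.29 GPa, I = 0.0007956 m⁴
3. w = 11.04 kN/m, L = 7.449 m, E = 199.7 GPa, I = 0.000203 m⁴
Model: a simply supported beam carrying a uniformly distributed load w over its whole span, so delta = (5·w·L^4) / (384·E·I) (SI units).
  Case 1: delta = (5 × 12410 × 2.156^4) / (384 × (9.248 × 10¹⁰) × 0.0008548) = 4.417 × 10⁻⁵ m = 0.04417 mm
  Case 2: delta = (5 × 9385 × 5.502^4) / (384 × (8.229 × 10¹⁰) × 0.0007956) = 0.00171 m = 1.71 mm
  Case 3: delta = (5 × 11040 × 7.449^4) / (384 × (1.997 × 10¹¹) × 0.000203) = 0.01092 m = 10.92 mm
Ordering: 10.92 mm (case 3) > 1.71 mm (case 2) > 0.04417 mm (case 1)
Final answer: 3, 2, 1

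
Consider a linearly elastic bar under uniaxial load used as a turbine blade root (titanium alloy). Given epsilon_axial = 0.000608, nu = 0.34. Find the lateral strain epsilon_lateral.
Model: a linearly elastic bar under uniaxial load, so epsilon_lateral = -nu·epsilon_axial.
Substitute:
  epsilon_lateral = -(0.34 × 0.000608)
  epsilon_lateral = -0.0002067
Final answer: epsilon_lateral = -0.0002067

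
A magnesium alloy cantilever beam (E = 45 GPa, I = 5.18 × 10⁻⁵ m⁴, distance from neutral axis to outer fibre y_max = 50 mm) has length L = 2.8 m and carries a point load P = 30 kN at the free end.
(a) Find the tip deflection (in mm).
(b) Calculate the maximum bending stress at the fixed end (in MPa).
(a) Tip deflection of a cantilever with an end point load: δ = P·L^3 / (3·E·I). Convert P = 30 kN = 30000 N, E = 45 GPa = 4.5 × 10¹⁰ Pa.
  δ = (30000 × 2.8^3) / (3 × (4.5 × 10¹⁰) × (5.18 × 10⁻⁵)) = 0.09417 m = 94.17 mm
(b) Maximum bending moment at the fixed end: M = P·L = 30000 × 2.8 = 84000 N·m. Convert y_max = 50 mm = 0.05 m.
  σ = M·y_max / I = (84000 × 0.05) / (5.18 × 10⁻⁵) = 8.108 × 10⁷ Pa = 81.08 MPa
Final answer: (a) δ = 94.17 mm, (b) σ = 81.08 MPa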